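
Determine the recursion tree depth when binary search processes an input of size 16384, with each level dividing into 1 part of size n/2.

For divide and conquer with division factor 2:

Problem sizes at each level:
Level 0: 16384
Level 1: 8192
Level 2: 4096
Level 3: 2048
Level 4: 1024
Level 5: 512
Level 6: 256
Level 7: 128
Level 8: 64
Level 9: 32
Level 10: 16
Level 11: 8
Level 12: 4
Level 13: 2
Level 14: 1

The root is level 0 and the size-1 base case is level 14 (the tree spans levels 0 through 14, i.e. 15 levels counting the root), so the depth is the number of divisions: log_2(16384) = 14

The recursion tree depth is log_2(16384) = 14. At each level, the problem size is divided by 2, so it takes 14 divisions to reduce to a base case of size 1. The algorithm makes 1 recursive call at each level.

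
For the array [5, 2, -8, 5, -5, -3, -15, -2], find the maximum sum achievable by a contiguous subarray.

Using Kadane's algorithm on [5, 2, -8, 5, -5, -3, -15, -2]:

Scanning through the array:
Position 1 (value 2): max_ending_here = 7, max_so_far = 7
Position 2 (value -8): max_ending_here = -1, max_so_far = 7
Position 3 (value 5): max_ending_here = 5, max_so_far = 7
Position 4 (value -5): max_ending_here = 0, max_so_far = 7
Position 5 (value -3): max_ending_here = -3, max_so_far = 7
Position 6 (value -15): max_ending_here = -15, max_so_far = 7
Position 7 (value -2): max_ending_here = -2, max_so_far = 7

Maximum subarray: [5, 2]
Maximum sum: 7

The maximum subarray is [5, 2] with sum 7. This subarray runs from index 0 to index 1.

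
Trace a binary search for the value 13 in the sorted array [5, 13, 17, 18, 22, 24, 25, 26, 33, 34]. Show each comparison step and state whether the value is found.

Binary search for 13 in [5, 13, 17, 18, 22, 24, 25, 26, 33, 34]:

lo=0, hi=9, mid=4, arr[mid]=22 -> 22 > 13, search left half
lo=0, hi=3, mid=1, arr[mid]=13 -> Found target at index 1!

Binary search finds 13 at index 1 after 2 comparisons. The search repeatedly halves the search space by comparing with the middle element.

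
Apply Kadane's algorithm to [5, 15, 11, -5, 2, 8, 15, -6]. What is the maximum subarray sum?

Using Kadane's algorithm on [5, 15, 11, -5, 2, 8, 15, -6]:

Scanning through the array:
Position 1 (value 15): max_ending_here = 20, max_so_far = 20
Position 2 (value 11): max_ending_here = 31, max_so_far = 31
Position 3 (value -5): max_ending_here = 26, max_so_far = 31
Position 4 (value 2): max_ending_here = 28, max_so_far = 31
Position 5 (value 8): max_ending_here = 36, max_so_far = 36
Position 6 (value 15): max_ending_here = 51, max_so_far = 51
Position 7 (value -6): max_ending_here = 45, max_so_far = 51

Maximum subarray: [5, 15, 11, -5, 2, 8, 15]
Maximum sum: 51

The maximum subarray is [5, 15, 11, -5, 2, 8, 15] with sum 51. This subarray runs from index 0 to index 6.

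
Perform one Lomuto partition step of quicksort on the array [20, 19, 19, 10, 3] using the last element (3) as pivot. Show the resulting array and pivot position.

Lomuto partition with pivot = 3:

Initial array: [20, 19, 19, 10, 3]

arr[0]=20 > 3: no swap
arr[1]=19 > 3: no swap
arr[2]=19 > 3: no swap
arr[3]=10 > 3: no swap

Place pivot at position 0: [3, 19, 19, 10, 20]
Pivot position: 0

After partitioning with pivot 3, the array becomes [3, 19, 19, 10, 20]. The pivot is placed at index 0. All elements to the left of the pivot are <= 3, and all elements to the right are > 3.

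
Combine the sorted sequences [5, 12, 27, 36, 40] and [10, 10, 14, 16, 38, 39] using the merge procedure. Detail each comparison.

Merging process:

Compare 5 vs 10: take 5 from left. Merged: [5]
Compare 12 vs 10: take 10 from right. Merged: [5, 10]
Compare 12 vs 10: take 10 from right. Merged: [5, 10, 10]
Compare 12 vs 14: take 12 from left. Merged: [5, 10, 10, 12]
Compare 27 vs 14: take 14 from right. Merged: [5, 10, 10, 12, 14]
Compare 27 vs 16: take 16 from right. Merged: [5, 10, 10, 12, 14, 16]
Compare 27 vs 38: take 27 from left. Merged: [5, 10, 10, 12, 14, 16, 27]
Compare 36 vs 38: take 36 from left. Merged: [5, 10, 10, 12, 14, 16, 27, 36]
Compare 40 vs 38: take 38 from right. Merged: [5, 10, 10, 12, 14, 16, 27, 36, 38]
Compare 40 vs 39: take 39 from right. Merged: [5, 10, 10, 12, 14, 16, 27, 36, 38, 39]
Append remaining from left: [40]. Merged: [5, 10, 10, 12, 14, 16, 27, 36, 38, 39, 40]

Final merged array: [5, 10, 10, 12, 14, 16, 27, 36, 38, 39, 40]
Total comparisons: 10

The merged array is [5, 10, 10, 12, 14, 16, 27, 36, 38, 39, 40], requiring 10 comparisons. The merge step runs in O(n) time where n is the total number of elements.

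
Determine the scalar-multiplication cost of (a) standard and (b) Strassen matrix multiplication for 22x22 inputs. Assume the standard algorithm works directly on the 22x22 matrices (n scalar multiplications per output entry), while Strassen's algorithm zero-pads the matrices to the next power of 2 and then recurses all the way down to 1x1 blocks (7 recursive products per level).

Matrix multiplication for 22x22 matrices:

Strassen's algorithm requires power-of-2 dimensions. Pad 22x22 to 32x32 (next power of 2).

Standard algorithm: 22^3 = 10648 multiplications
Strassen's algorithm: 7^(log2(32)) = 7^5 = 16807 multiplications
Difference: 10648 - 16807 = -6159 (Strassen uses MORE here due to padding overhead — for small or just-over-power-of-2 n, padding can outweigh the per-level savings)

Standard: 10648 multiplications (22^3). Strassen: 16807 multiplications (7^5, after padding to 32x32). Strassen reduces 8 recursive multiplications to 7 at each level.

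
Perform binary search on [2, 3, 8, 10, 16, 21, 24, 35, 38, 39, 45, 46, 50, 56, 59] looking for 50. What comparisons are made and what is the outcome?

Binary search for 50 in [2, 3, 8, 10, 16, 21, 24, 35, 38, 39, 45, 46, 50, 56, 59]:

lo=0, hi=14, mid=7, arr[mid]=35 -> 35 < 50, search right half
lo=8, hi=14, mid=11, arr[mid]=46 -> 46 < 50, search right half
lo=12, hi=14, mid=13, arr[mid]=56 -> 56 > 50, search left half
lo=12, hi=12, mid=12, arr[mid]=50 -> Found target at index 12!

Binary search finds 50 at index 12 after 4 comparisons. The search repeatedly halves the search space by comparing with the middle element.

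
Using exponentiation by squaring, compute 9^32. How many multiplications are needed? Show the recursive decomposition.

Computing 9^32 by squaring (build up from 9^1; each line after the first costs one multiplication):

9^1 = 9
9^2 = (9^1)^2 = 9^2 = 81
9^4 = (9^2)^2 = 81^2 = 6561
9^8 = (9^4)^2 = 6561^2 = 43046721
9^16 = (9^8)^2 = 43046721^2 = 1853020188851841
9^32 = (9^16)^2 = 1853020188851841^2 = 3433683820292512484657849089281

Result: 3433683820292512484657849089281
Multiplications needed: 5 (5 lines after 9^1)

9^32 = 3433683820292512484657849089281. Using exponentiation by squaring, this requires 5 multiplications. The key idea: if the exponent is even, square the half-power; if odd, multiply by the base once.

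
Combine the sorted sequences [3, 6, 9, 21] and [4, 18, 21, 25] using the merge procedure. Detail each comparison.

Merging process:

Compare 3 vs 4: take 3 from left. Merged: [3]
Compare 6 vs 4: take 4 from right. Merged: [3, 4]
Compare 6 vs 18: take 6 from left. Merged: [3, 4, 6]
Compare 9 vs 18: take 9 from left. Merged: [3, 4, 6, 9]
Compare 21 vs 18: take 18 from right. Merged: [3, 4, 6, 9, 18]
Compare 21 vs 21: take 21 from left. Merged: [3, 4, 6, 9, 18, 21]
Append remaining from right: [21, 25]. Merged: [3, 4, 6, 9, 18, 21, 21, 25]

Final merged array: [3, 4, 6, 9, 18, 21, 21, 25]
Total comparisons: 6

The merged array is [3, 4, 6, 9, 18, 21, 21, 25], requiring 6 comparisons. The merge step runs in O(n) time where n is the total number of elements.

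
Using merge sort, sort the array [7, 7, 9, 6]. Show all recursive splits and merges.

Merge sort trace:

Split: [7, 7, 9, 6] -> [7, 7] and [9, 6]
  Split: [7, 7] -> [7] and [7]
  Merge: [7] + [7] -> [7, 7]
  Split: [9, 6] -> [9] and [6]
  Merge: [9] + [6] -> [6, 9]
Merge: [7, 7] + [6, 9] -> [6, 7, 7, 9]

Final sorted array: [6, 7, 7, 9]

The merge sort proceeds by recursively splitting the array and merging sorted halves.
After all merges, the sorted array is [6, 7, 7, 9].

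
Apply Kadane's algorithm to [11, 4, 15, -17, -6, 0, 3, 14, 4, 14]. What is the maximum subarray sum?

Using Kadane's algorithm on [11, 4, 15, -17, -6, 0, 3, 14, 4, 14]:

Scanning through the array:
Position 1 (value 4): max_ending_here = 15, max_so_far = 15
Position 2 (value 15): max_ending_here = 30, max_so_far = 30
Position 3 (value -17): max_ending_here = 13, max_so_far = 30
Position 4 (value -6): max_ending_here = 7, max_so_far = 30
Position 5 (value 0): max_ending_here = 7, max_so_far = 30
Position 6 (value 3): max_ending_here = 10, max_so_far = 30
Position 7 (value 14): max_ending_here = 24, max_so_far = 30
Position 8 (value 4): max_ending_here = 28, max_so_far = 30
Position 9 (value 14): max_ending_here = 42, max_so_far = 42

Maximum subarray: [11, 4, 15, -17, -6, 0, 3, 14, 4, 14]
Maximum sum: 42

The maximum subarray is [11, 4, 15, -17, -6, 0, 3, 14, 4, 14] with sum 42. This subarray runs from index 0 to index 9.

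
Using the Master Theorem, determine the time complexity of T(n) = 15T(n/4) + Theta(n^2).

Master Theorem for T(n) = 15T(n/4) + O(n^2):

a = 15, b = 4, c = 2
log_b(a) = log_4(15) = 1.9534

Case 3: c = 2 > log_4(15) = 1.9534
T(n) = O(n^2) = O(n^2)

For T(n) = 15T(n/4) + O(n^2): log_4(15) = 1.9534. This is Case 3 of the Master Theorem (c > log_b(a), work dominated by root), giving O(n^2).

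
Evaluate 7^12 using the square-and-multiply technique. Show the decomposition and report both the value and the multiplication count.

Computing 7^12 by squaring (build up from 7^1; each line after the first costs one multiplication):

7^1 = 7
7^2 = (7^1)^2 = 7^2 = 49
7^3 = 7 * 7^2 = 7 * 49 = 343
7^6 = (7^3)^2 = 343^2 = 117649
7^12 = (7^6)^2 = 117649^2 = 13841287201

Result: 13841287201
Multiplications needed: 4 (4 lines after 7^1)

7^12 = 13841287201. Using exponentiation by squaring, this requires 4 multiplications. The key idea: if the exponent is even, square the half-power; if odd, multiply by the base once.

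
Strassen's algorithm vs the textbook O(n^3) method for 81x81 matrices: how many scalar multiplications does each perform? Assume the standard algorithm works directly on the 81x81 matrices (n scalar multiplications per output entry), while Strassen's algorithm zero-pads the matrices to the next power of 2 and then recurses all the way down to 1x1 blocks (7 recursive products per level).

Matrix multiplication for 81x81 matrices:

Strassen's algorithm requires power-of-2 dimensions. Pad 81x81 to 128x128 (next power of 2).

Standard algorithm: 81^3 = 531441 multiplications
Strassen's algorithm: 7^(log2(128)) = 7^7 = 823543 multiplications
Difference: 531441 - 823543 = -292102 (Strassen uses MORE here due to padding overhead — for small or just-over-power-of-2 n, padding can outweigh the per-level savings)

Standard: 531441 multiplications (81^3). Strassen: 823543 multiplications (7^7, after padding to 128x128). Strassen reduces 8 recursive multiplications to 7 at each level.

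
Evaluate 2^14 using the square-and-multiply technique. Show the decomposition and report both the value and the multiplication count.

Computing 2^14 by squaring (build up from 2^1; each line after the first costs one multiplication):

2^1 = 2
2^2 = (2^1)^2 = 2^2 = 4
2^3 = 2 * 2^2 = 2 * 4 = 8
2^6 = (2^3)^2 = 8^2 = 64
2^7 = 2 * 2^6 = 2 * 64 = 128
2^14 = (2^7)^2 = 128^2 = 16384

Result: 16384
Multiplications needed: 5 (5 lines after 2^1)

2^14 = 16384. Using exponentiation by squaring, this requires 5 multiplications. The key idea: if the exponent is even, square the half-power; if odd, multiply by the base once.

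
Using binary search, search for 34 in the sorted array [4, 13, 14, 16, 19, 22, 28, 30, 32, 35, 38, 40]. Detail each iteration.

Binary search for 34 in [4, 13, 14, 16, 19, 22, 28, 30, 32, 35, 38, 40]:

lo=0, hi=11, mid=5, arr[mid]=22 -> 22 < 34, search right half
lo=6, hi=11, mid=8, arr[mid]=32 -> 32 < 34, search right half
lo=9, hi=11, mid=10, arr[mid]=38 -> 38 > 34, search left half
lo=9, hi=9, mid=9, arr[mid]=35 -> 35 > 34, search left half
lo=9 > hi=8, target 34 not found

Binary search determines that 34 is not in the array after 4 comparisons. The search space was exhausted without finding the target.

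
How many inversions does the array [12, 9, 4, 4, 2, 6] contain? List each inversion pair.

Finding inversions in [12, 9, 4, 4, 2, 6]:

(0, 1): arr[0]=12 > arr[1]=9
(0, 2): arr[0]=12 > arr[2]=4
(0, 3): arr[0]=12 > arr[3]=4
(0, 4): arr[0]=12 > arr[4]=2
(0, 5): arr[0]=12 > arr[5]=6
(1, 2): arr[1]=9 > arr[2]=4
(1, 3): arr[1]=9 > arr[3]=4
(1, 4): arr[1]=9 > arr[4]=2
(1, 5): arr[1]=9 > arr[5]=6
(2, 4): arr[2]=4 > arr[4]=2
(3, 4): arr[3]=4 > arr[4]=2

Total inversions: 11

The array has 11 inversion(s): (0,1), (0,2), (0,3), (0,4), (0,5), (1,2), (1,3), (1,4), (1,5), (2,4), (3,4). Each pair (i,j) satisfies i < j and arr[i] > arr[j].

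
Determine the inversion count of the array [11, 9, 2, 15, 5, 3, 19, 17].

Finding inversions in [11, 9, 2, 15, 5, 3, 19, 17]:

(0, 1): arr[0]=11 > arr[1]=9
(0, 2): arr[0]=11 > arr[2]=2
(0, 4): arr[0]=11 > arr[4]=5
(0, 5): arr[0]=11 > arr[5]=3
(1, 2): arr[1]=9 > arr[2]=2
(1, 4): arr[1]=9 > arr[4]=5
(1, 5): arr[1]=9 > arr[5]=3
(3, 4): arr[3]=15 > arr[4]=5
(3, 5): arr[3]=15 > arr[5]=3
(4, 5): arr[4]=5 > arr[5]=3
(6, 7): arr[6]=19 > arr[7]=17

Total inversions: 11

The array has 11 inversion(s): (0,1), (0,2), (0,4), (0,5), (1,2), (1,4), (1,5), (3,4), (3,5), (4,5), (6,7). Each pair (i,j) satisfies i < j and arr[i] > arr[j].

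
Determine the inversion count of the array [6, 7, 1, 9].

Finding inversions in [6, 7, 1, 9]:

(0, 2): arr[0]=6 > arr[2]=1
(1, 2): arr[1]=7 > arr[2]=1

Total inversions: 2

The array has 2 inversion(s): (0,2), (1,2). Each pair (i,j) satisfies i < j and arr[i] > arr[j].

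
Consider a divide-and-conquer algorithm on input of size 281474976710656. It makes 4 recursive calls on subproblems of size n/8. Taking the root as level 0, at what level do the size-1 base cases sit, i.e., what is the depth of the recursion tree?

For divide and conquer with division factor 8:

Problem sizes at each level:
Level 0: 281474976710656
Level 1: 35184372088832
Level 2: 4398046511104
Level 3: 549755813888
Level 4: 68719476736
Level 5: 8589934592
Level 6: 1073741824
Level 7: 134217728
Level 8: 16777216
Level 9: 2097152
Level 10: 262144
Level 11: 32768
Level 12: 4096
Level 13: 512
Level 14: 64
Level 15: 8
Level 16: 1

The root is level 0 and the size-1 base case is level 16 (the tree spans levels 0 through 16, i.e. 17 levels counting the root), so the depth is the number of divisions: log_8(281474976710656) = 16

The recursion tree depth is log_8(281474976710656) = 16. At each level, the problem size is divided by 8, so it takes 16 divisions to reduce to a base case of size 1. The algorithm makes 4 recursive calls at each level.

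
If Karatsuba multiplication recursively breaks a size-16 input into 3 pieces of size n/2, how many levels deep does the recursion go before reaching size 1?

For divide and conquer with division factor 2:

Problem sizes at each level:
Level 0: 16
Level 1: 8
Level 2: 4
Level 3: 2
Level 4: 1

The root is level 0 and the size-1 base case is level 4 (the tree spans levels 0 through 4, i.e. 5 levels counting the root), so the depth is the number of divisions: log_2(16) = 4

The recursion tree depth is log_2(16) = 4. At each level, the problem size is divided by 2, so it takes 4 divisions to reduce to a base case of size 1. The algorithm makes 3 recursive calls at each level.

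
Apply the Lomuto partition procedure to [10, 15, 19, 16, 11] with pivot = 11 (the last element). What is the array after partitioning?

Lomuto partition with pivot = 11:

Initial array: [10, 15, 19, 16, 11]

arr[0]=10 <= 11: swap with position 0, array becomes [10, 15, 19, 16, 11]
arr[1]=15 > 11: no swap
arr[2]=19 > 11: no swap
arr[3]=16 > 11: no swap

Place pivot at position 1: [10, 11, 19, 16, 15]
Pivot position: 1

After partitioning with pivot 11, the array becomes [10, 11, 19, 16, 15]. The pivot is placed at index 1. All elements to the left of the pivot are <= 11, and all elements to the right are > 11.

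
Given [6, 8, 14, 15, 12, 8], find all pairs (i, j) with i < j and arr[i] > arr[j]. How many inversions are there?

Finding inversions in [6, 8, 14, 15, 12, 8]:

(2, 4): arr[2]=14 > arr[4]=12
(2, 5): arr[2]=14 > arr[5]=8
(3, 4): arr[3]=15 > arr[4]=12
(3, 5): arr[3]=15 > arr[5]=8
(4, 5): arr[4]=12 > arr[5]=8

Total inversions: 5

The array has 5 inversion(s): (2,4), (2,5), (3,4), (3,5), (4,5). Each pair (i,j) satisfies i < j and arr[i] > arr[j].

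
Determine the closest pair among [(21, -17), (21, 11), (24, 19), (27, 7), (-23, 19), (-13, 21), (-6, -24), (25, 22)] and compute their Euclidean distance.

Computing all pairwise distances among 8 points:

d((21, -17), (21, 11)) = 28.0
d((21, -17), (24, 19)) = 36.1248
d((21, -17), (27, 7)) = 24.7386
d((21, -17), (-23, 19)) = 56.8507
d((21, -17), (-13, 21)) = 50.9902
d((21, -17), (-6, -24)) = 27.8927
d((21, -17), (25, 22)) = 39.2046
d((21, 11), (24, 19)) = 8.544
d((21, 11), (27, 7)) = 7.2111
d((21, 11), (-23, 19)) = 44.7214
d((21, 11), (-13, 21)) = 35.4401
d((21, 11), (-6, -24)) = 44.2041
d((21, 11), (25, 22)) = 11.7047
d((24, 19), (27, 7)) = 12.3693
d((24, 19), (-23, 19)) = 47.0
d((24, 19), (-13, 21)) = 37.054
d((24, 19), (-6, -24)) = 52.4309
d((24, 19), (25, 22)) = 3.1623 <-- minimum
d((27, 7), (-23, 19)) = 51.4198
d((27, 7), (-13, 21)) = 42.3792
d((27, 7), (-6, -24)) = 45.2769
d((27, 7), (25, 22)) = 15.1327
d((-23, 19), (-13, 21)) = 10.198
d((-23, 19), (-6, -24)) = 46.2385
d((-23, 19), (25, 22)) = 48.0937
d((-13, 21), (-6, -24)) = 45.5412
d((-13, 21), (25, 22)) = 38.0132
d((-6, -24), (25, 22)) = 55.4707

Closest pair: (24, 19) and (25, 22) with distance 3.1623

The closest pair is (24, 19) and (25, 22) with Euclidean distance 3.1623. For 8 points, brute-force pairwise comparison is shown above. For large n, the divide-and-conquer algorithm (sort by x, recurse on halves, check the dividing strip) achieves O(n log n).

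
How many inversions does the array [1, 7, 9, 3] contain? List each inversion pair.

Finding inversions in [1, 7, 9, 3]:

(1, 3): arr[1]=7 > arr[3]=3
(2, 3): arr[2]=9 > arr[3]=3

Total inversions: 2

The array has 2 inversion(s): (1,3), (2,3). Each pair (i,j) satisfies i < j and arr[i] > arr[j].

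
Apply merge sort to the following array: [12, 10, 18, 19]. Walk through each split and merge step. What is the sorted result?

Merge sort trace:

Split: [12, 10, 18, 19] -> [12, 10] and [18, 19]
  Split: [12, 10] -> [12] and [10]
  Merge: [12] + [10] -> [10, 12]
  Split: [18, 19] -> [18] and [19]
  Merge: [18] + [19] -> [18, 19]
Merge: [10, 12] + [18, 19] -> [10, 12, 18, 19]

Final sorted array: [10, 12, 18, 19]

The merge sort proceeds by recursively splitting the array and merging sorted halves.
After all merges, the sorted array is [10, 12, 18, 19].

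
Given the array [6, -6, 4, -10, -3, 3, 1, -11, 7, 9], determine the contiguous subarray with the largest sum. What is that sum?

Using Kadane's algorithm on [6, -6, 4, -10, -3, 3, 1, -11, 7, 9]:

Scanning through the array:
Position 1 (value -6): max_ending_here = 0, max_so_far = 6
Position 2 (value 4): max_ending_here = 4, max_so_far = 6
Position 3 (value -10): max_ending_here = -6, max_so_far = 6
Position 4 (value -3): max_ending_here = -3, max_so_far = 6
Position 5 (value 3): max_ending_here = 3, max_so_far = 6
Position 6 (value 1): max_ending_here = 4, max_so_far = 6
Position 7 (value -11): max_ending_here = -7, max_so_far = 6
Position 8 (value 7): max_ending_here = 7, max_so_far = 7
Position 9 (value 9): max_ending_here = 16, max_so_far = 16

Maximum subarray: [7, 9]
Maximum sum: 16

The maximum subarray is [7, 9] with sum 16. This subarray runs from index 8 to index 9.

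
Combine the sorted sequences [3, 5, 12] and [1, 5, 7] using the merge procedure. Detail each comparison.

Merging process:

Compare 3 vs 1: take 1 from right. Merged: [1]
Compare 3 vs 5: take 3 from left. Merged: [1, 3]
Compare 5 vs 5: take 5 from left. Merged: [1, 3, 5]
Compare 12 vs 5: take 5 from right. Merged: [1, 3, 5, 5]
Compare 12 vs 7: take 7 from right. Merged: [1, 3, 5, 5, 7]
Append remaining from left: [12]. Merged: [1, 3, 5, 5, 7, 12]

Final merged array: [1, 3, 5, 5, 7, 12]
Total comparisons: 5

The merged array is [1, 3, 5, 5, 7, 12], requiring 5 comparisons. The merge step runs in O(n) time where n is the total number of elements.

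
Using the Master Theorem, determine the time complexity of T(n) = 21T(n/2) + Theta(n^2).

Master Theorem for T(n) = 21T(n/2) + O(n^2):

a = 21, b = 2, c = 2
log_b(a) = log_2(21) = 4.3923

Case 1: c = 2 < log_2(21) = 4.3923
T(n) = O(n^(log_2 21))

For T(n) = 21T(n/2) + O(n^2): log_2(21) = 4.3923. This is Case 1 of the Master Theorem (c < log_b(a), work dominated by leaves), giving O(n^(log_2 21)).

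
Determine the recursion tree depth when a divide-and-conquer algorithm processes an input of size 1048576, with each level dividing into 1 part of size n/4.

For divide and conquer with division factor 4:

Problem sizes at each level:
Level 0: 1048576
Level 1: 262144
Level 2: 65536
Level 3: 16384
Level 4: 4096
Level 5: 1024
Level 6: 256
Level 7: 64
Level 8: 16
Level 9: 4
Level 10: 1

The root is level 0 and the size-1 base case is level 10 (the tree spans levels 0 through 10, i.e. 11 levels counting the root), so the depth is the number of divisions: log_4(1048576) = 10

The recursion tree depth is log_4(1048576) = 10. At each level, the problem size is divided by 4, so it takes 10 divisions to reduce to a base case of size 1. The algorithm makes 1 recursive call at each level.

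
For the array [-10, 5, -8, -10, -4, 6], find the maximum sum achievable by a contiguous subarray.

Using Kadane's algorithm on [-10, 5, -8, -10, -4, 6]:

Scanning through the array:
Position 1 (value 5): max_ending_here = 5, max_so_far = 5
Position 2 (value -8): max_ending_here = -3, max_so_far = 5
Position 3 (value -10): max_ending_here = -10, max_so_far = 5
Position 4 (value -4): max_ending_here = -4, max_so_far = 5
Position 5 (value 6): max_ending_here = 6, max_so_far = 6

Maximum subarray: [6]
Maximum sum: 6

The maximum subarray is [6] with sum 6. This subarray runs from index 5 to index 5.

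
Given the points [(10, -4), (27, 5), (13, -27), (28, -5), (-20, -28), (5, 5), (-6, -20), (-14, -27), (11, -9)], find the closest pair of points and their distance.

Computing all pairwise distances among 9 points:

d((10, -4), (27, 5)) = 19.2354
d((10, -4), (13, -27)) = 23.1948
d((10, -4), (28, -5)) = 18.0278
d((10, -4), (-20, -28)) = 38.4187
d((10, -4), (5, 5)) = 10.2956
d((10, -4), (-6, -20)) = 22.6274
d((10, -4), (-14, -27)) = 33.2415
d((10, -4), (11, -9)) = 5.099 <-- minimum
d((27, 5), (13, -27)) = 34.9285
d((27, 5), (28, -5)) = 10.0499
d((27, 5), (-20, -28)) = 57.4282
d((27, 5), (5, 5)) = 22.0
d((27, 5), (-6, -20)) = 41.4005
d((27, 5), (-14, -27)) = 52.0096
d((27, 5), (11, -9)) = 21.2603
d((13, -27), (28, -5)) = 26.6271
d((13, -27), (-20, -28)) = 33.0151
d((13, -27), (5, 5)) = 32.9848
d((13, -27), (-6, -20)) = 20.2485
d((13, -27), (-14, -27)) = 27.0
d((13, -27), (11, -9)) = 18.1108
d((28, -5), (-20, -28)) = 53.2259
d((28, -5), (5, 5)) = 25.0799
d((28, -5), (-6, -20)) = 37.1618
d((28, -5), (-14, -27)) = 47.4131
d((28, -5), (11, -9)) = 17.4642
d((-20, -28), (5, 5)) = 41.4005
d((-20, -28), (-6, -20)) = 16.1245
d((-20, -28), (-14, -27)) = 6.0828
d((-20, -28), (11, -9)) = 36.3593
d((5, 5), (-6, -20)) = 27.313
d((5, 5), (-14, -27)) = 37.2156
d((5, 5), (11, -9)) = 15.2315
d((-6, -20), (-14, -27)) = 10.6301
d((-6, -20), (11, -9)) = 20.2485
d((-14, -27), (11, -9)) = 30.8058

Closest pair: (10, -4) and (11, -9) with distance 5.099

The closest pair is (10, -4) and (11, -9) with Euclidean distance 5.099. For 9 points, brute-force pairwise comparison is shown above. For large n, the divide-and-conquer algorithm (sort by x, recurse on halves, check the dividing strip) achieves O(n log n).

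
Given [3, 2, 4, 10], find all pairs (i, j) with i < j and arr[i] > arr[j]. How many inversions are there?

Finding inversions in [3, 2, 4, 10]:

(0, 1): arr[0]=3 > arr[1]=2

Total inversions: 1

The array has 1 inversion(s): (0,1). Each pair (i,j) satisfies i < j and arr[i] > arr[j].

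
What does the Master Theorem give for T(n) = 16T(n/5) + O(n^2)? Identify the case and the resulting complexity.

Master Theorem for T(n) = 16T(n/5) + O(n^2):

a = 16, b = 5, c = 2
log_b(a) = log_5(16) = 1.7227

Case 3: c = 2 > log_5(16) = 1.7227
T(n) = O(n^2) = O(n^2)

For T(n) = 16T(n/5) + O(n^2): log_5(16) = 1.7227. This is Case 3 of the Master Theorem (c > log_b(a), work dominated by root), giving O(n^2).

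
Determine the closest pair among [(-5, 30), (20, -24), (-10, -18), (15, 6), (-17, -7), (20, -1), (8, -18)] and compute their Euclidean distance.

Computing all pairwise distances among 7 points:

d((-5, 30), (20, -24)) = 59.5063
d((-5, 30), (-10, -18)) = 48.2597
d((-5, 30), (15, 6)) = 31.241
d((-5, 30), (-17, -7)) = 38.8973
d((-5, 30), (20, -1)) = 39.8246
d((-5, 30), (8, -18)) = 49.7293
d((20, -24), (-10, -18)) = 30.5941
d((20, -24), (15, 6)) = 30.4138
d((20, -24), (-17, -7)) = 40.7185
d((20, -24), (20, -1)) = 23.0
d((20, -24), (8, -18)) = 13.4164
d((-10, -18), (15, 6)) = 34.6554
d((-10, -18), (-17, -7)) = 13.0384
d((-10, -18), (20, -1)) = 34.4819
d((-10, -18), (8, -18)) = 18.0
d((15, 6), (-17, -7)) = 34.5398
d((15, 6), (20, -1)) = 8.6023 <-- minimum
d((15, 6), (8, -18)) = 25.0
d((-17, -7), (20, -1)) = 37.4833
d((-17, -7), (8, -18)) = 27.313
d((20, -1), (8, -18)) = 20.8087

Closest pair: (15, 6) and (20, -1) with distance 8.6023

The closest pair is (15, 6) and (20, -1) with Euclidean distance 8.6023. For 7 points, brute-force pairwise comparison is shown above. For large n, the divide-and-conquer algorithm (sort by x, recurse on halves, check the dividing strip) achieves O(n log n).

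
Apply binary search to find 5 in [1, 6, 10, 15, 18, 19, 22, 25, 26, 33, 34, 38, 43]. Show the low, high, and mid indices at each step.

Binary search for 5 in [1, 6, 10, 15, 18, 19, 22, 25, 26, 33, 34, 38, 43]:

lo=0, hi=12, mid=6, arr[mid]=22 -> 22 > 5, search left half
lo=0, hi=5, mid=2, arr[mid]=10 -> 10 > 5, search left half
lo=0, hi=1, mid=0, arr[mid]=1 -> 1 < 5, search right half
lo=1, hi=1, mid=1, arr[mid]=6 -> 6 > 5, search left half
lo=1 > hi=0, target 5 not found

Binary search determines that 5 is not in the array after 4 comparisons. The search space was exhausted without finding the target.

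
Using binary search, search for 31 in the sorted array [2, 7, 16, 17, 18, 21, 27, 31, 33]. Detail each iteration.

Binary search for 31 in [2, 7, 16, 17, 18, 21, 27, 31, 33]:

lo=0, hi=8, mid=4, arr[mid]=18 -> 18 < 31, search right half
lo=5, hi=8, mid=6, arr[mid]=27 -> 27 < 31, search right half
lo=7, hi=8, mid=7, arr[mid]=31 -> Found target at index 7!

Binary search finds 31 at index 7 after 3 comparisons. The search repeatedly halves the search space by comparing with the middle element.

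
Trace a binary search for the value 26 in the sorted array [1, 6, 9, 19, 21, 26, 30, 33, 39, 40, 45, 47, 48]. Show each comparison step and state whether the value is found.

Binary search for 26 in [1, 6, 9, 19, 21, 26, 30, 33, 39, 40, 45, 47, 48]:

lo=0, hi=12, mid=6, arr[mid]=30 -> 30 > 26, search left half
lo=0, hi=5, mid=2, arr[mid]=9 -> 9 < 26, search right half
lo=3, hi=5, mid=4, arr[mid]=21 -> 21 < 26, search right half
lo=5, hi=5, mid=5, arr[mid]=26 -> Found target at index 5!

Binary search finds 26 at index 5 after 4 comparisons. The search repeatedly halves the search space by comparing with the middle element.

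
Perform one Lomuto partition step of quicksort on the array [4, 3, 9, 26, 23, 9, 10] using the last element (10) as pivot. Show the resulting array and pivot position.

Lomuto partition with pivot = 10:

Initial array: [4, 3, 9, 26, 23, 9, 10]

arr[0]=4 <= 10: swap with position 0, array becomes [4, 3, 9, 26, 23, 9, 10]
arr[1]=3 <= 10: swap with position 1, array becomes [4, 3, 9, 26, 23, 9, 10]
arr[2]=9 <= 10: swap with position 2, array becomes [4, 3, 9, 26, 23, 9, 10]
arr[3]=26 > 10: no swap
arr[4]=23 > 10: no swap
arr[5]=9 <= 10: swap with position 3, array becomes [4, 3, 9, 9, 23, 26, 10]

Place pivot at position 4: [4, 3, 9, 9, 10, 26, 23]
Pivot position: 4

After partitioning with pivot 10, the array becomes [4, 3, 9, 9, 10, 26, 23]. The pivot is placed at index 4. All elements to the left of the pivot are <= 10, and all elements to the right are > 10.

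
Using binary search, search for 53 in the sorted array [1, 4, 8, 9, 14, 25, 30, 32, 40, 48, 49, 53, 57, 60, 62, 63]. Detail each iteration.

Binary search for 53 in [1, 4, 8, 9, 14, 25, 30, 32, 40, 48, 49, 53, 57, 60, 62, 63]:

lo=0, hi=15, mid=7, arr[mid]=32 -> 32 < 53, search right half
lo=8, hi=15, mid=11, arr[mid]=53 -> Found target at index 11!

Binary search finds 53 at index 11 after 2 comparisons. The search repeatedly halves the search space by comparing with the middle element.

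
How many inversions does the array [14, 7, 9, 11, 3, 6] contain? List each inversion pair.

Finding inversions in [14, 7, 9, 11, 3, 6]:

(0, 1): arr[0]=14 > arr[1]=7
(0, 2): arr[0]=14 > arr[2]=9
(0, 3): arr[0]=14 > arr[3]=11
(0, 4): arr[0]=14 > arr[4]=3
(0, 5): arr[0]=14 > arr[5]=6
(1, 4): arr[1]=7 > arr[4]=3
(1, 5): arr[1]=7 > arr[5]=6
(2, 4): arr[2]=9 > arr[4]=3
(2, 5): arr[2]=9 > arr[5]=6
(3, 4): arr[3]=11 > arr[4]=3
(3, 5): arr[3]=11 > arr[5]=6

Total inversions: 11

The array has 11 inversion(s): (0,1), (0,2), (0,3), (0,4), (0,5), (1,4), (1,5), (2,4), (2,5), (3,4), (3,5). Each pair (i,j) satisfies i < j and arr[i] > arr[j].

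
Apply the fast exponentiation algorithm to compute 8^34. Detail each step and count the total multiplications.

Computing 8^34 by squaring (build up from 8^1; each line after the first costs one multiplication):

8^1 = 8
8^2 = (8^1)^2 = 8^2 = 64
8^4 = (8^2)^2 = 64^2 = 4096
8^8 = (8^4)^2 = 4096^2 = 16777216
8^16 = (8^8)^2 = 16777216^2 = 281474976710656
8^17 = 8 * 8^16 = 8 * 281474976710656 = 2251799813685248
8^34 = (8^17)^2 = 2251799813685248^2 = 5070602400912917605986812821504

Result: 5070602400912917605986812821504
Multiplications needed: 6 (6 lines after 8^1)

8^34 = 5070602400912917605986812821504. Using exponentiation by squaring, this requires 6 multiplications. The key idea: if the exponent is even, square the half-power; if odd, multiply by the base once.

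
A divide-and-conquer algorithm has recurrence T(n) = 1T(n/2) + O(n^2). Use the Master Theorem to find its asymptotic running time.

Master Theorem for T(n) = 1T(n/2) + O(n^2):

a = 1, b = 2, c = 2
log_b(a) = log_2(1) = 0.0000

Case 3: c = 2 > log_2(1) = 0.0000
T(n) = O(n^2) = O(n^2)

For T(n) = 1T(n/2) + O(n^2): log_2(1) = 0.0000. This is Case 3 of the Master Theorem (c > log_b(a), work dominated by root), giving O(n^2).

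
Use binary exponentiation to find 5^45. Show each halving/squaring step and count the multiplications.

Computing 5^45 by squaring (build up from 5^1; each line after the first costs one multiplication):

5^1 = 5
5^2 = (5^1)^2 = 5^2 = 25
5^4 = (5^2)^2 = 25^2 = 625
5^5 = 5 * 5^4 = 5 * 625 = 3125
5^10 = (5^5)^2 = 3125^2 = 9765625
5^11 = 5 * 5^10 = 5 * 9765625 = 48828125
5^22 = (5^11)^2 = 48828125^2 = 2384185791015625
5^44 = (5^22)^2 = 2384185791015625^2 = 5684341886080801486968994140625
5^45 = 5 * 5^44 = 5 * 5684341886080801486968994140625 = 28421709430404007434844970703125

Result: 28421709430404007434844970703125
Multiplications needed: 8 (8 lines after 5^1)

5^45 = 28421709430404007434844970703125. Using exponentiation by squaring, this requires 8 multiplications. The key idea: if the exponent is even, square the half-power; if odd, multiply by the base once.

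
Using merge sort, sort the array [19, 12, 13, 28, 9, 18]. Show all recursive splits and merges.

Merge sort trace:

Split: [19, 12, 13, 28, 9, 18] -> [19, 12, 13] and [28, 9, 18]
  Split: [19, 12, 13] -> [19] and [12, 13]
    Split: [12, 13] -> [12] and [13]
    Merge: [12] + [13] -> [12, 13]
  Merge: [19] + [12, 13] -> [12, 13, 19]
  Split: [28, 9, 18] -> [28] and [9, 18]
    Split: [9, 18] -> [9] and [18]
    Merge: [9] + [18] -> [9, 18]
  Merge: [28] + [9, 18] -> [9, 18, 28]
Merge: [12, 13, 19] + [9, 18, 28] -> [9, 12, 13, 18, 19, 28]

Final sorted array: [9, 12, 13, 18, 19, 28]

The merge sort proceeds by recursively splitting the array and merging sorted halves.
After all merges, the sorted array is [9, 12, 13, 18, 19, 28].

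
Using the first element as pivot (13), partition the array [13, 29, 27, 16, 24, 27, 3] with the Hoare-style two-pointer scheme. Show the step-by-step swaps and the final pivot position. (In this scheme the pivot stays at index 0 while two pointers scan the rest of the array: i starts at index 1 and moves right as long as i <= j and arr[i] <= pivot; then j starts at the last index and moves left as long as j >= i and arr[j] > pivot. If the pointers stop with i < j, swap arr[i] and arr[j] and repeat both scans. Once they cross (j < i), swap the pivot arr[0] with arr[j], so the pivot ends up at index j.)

Hoare-style two-pointer partition with pivot = 13:

Initial array: [13, 29, 27, 16, 24, 27, 3]

Pointers start at i = 1, j = 6.
i stops at index 1 (arr[1]=29 > 13), j stops at index 6 (arr[6]=3 <= 13): swap arr[1] and arr[6], array becomes [13, 3, 27, 16, 24, 27, 29]
i ends at 2, j ends at 1: the pointers have crossed (j < i), so scanning stops.

Swap pivot arr[0] with arr[1] to place pivot at position 1: [3, 13, 27, 16, 24, 27, 29]
Pivot position: 1

After partitioning with pivot 13, the array becomes [3, 13, 27, 16, 24, 27, 29]. The pivot is placed at index 1. All elements to the left of the pivot are <= 13, and all elements to the right are > 13.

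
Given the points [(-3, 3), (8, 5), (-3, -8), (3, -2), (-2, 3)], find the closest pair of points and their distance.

Computing all pairwise distances among 5 points:

d((-3, 3), (8, 5)) = 11.1803
d((-3, 3), (-3, -8)) = 11.0
d((-3, 3), (3, -2)) = 7.8102
d((-3, 3), (-2, 3)) = 1.0 <-- minimum
d((8, 5), (-3, -8)) = 17.0294
d((8, 5), (3, -2)) = 8.6023
d((8, 5), (-2, 3)) = 10.198
d((-3, -8), (3, -2)) = 8.4853
d((-3, -8), (-2, 3)) = 11.0454
d((3, -2), (-2, 3)) = 7.0711

Closest pair: (-3, 3) and (-2, 3) with distance 1.0

The closest pair is (-3, 3) and (-2, 3) with Euclidean distance 1.0. For 5 points, brute-force pairwise comparison is shown above. For large n, the divide-and-conquer algorithm (sort by x, recurse on halves, check the dividing strip) achieves O(n log n).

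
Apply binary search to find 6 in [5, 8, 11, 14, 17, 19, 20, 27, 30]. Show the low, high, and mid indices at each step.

Binary search for 6 in [5, 8, 11, 14, 17, 19, 20, 27, 30]:

lo=0, hi=8, mid=4, arr[mid]=17 -> 17 > 6, search left half
lo=0, hi=3, mid=1, arr[mid]=8 -> 8 > 6, search left half
lo=0, hi=0, mid=0, arr[mid]=5 -> 5 < 6, search right half
lo=1 > hi=0, target 6 not found

Binary search determines that 6 is not in the array after 3 comparisons. The search space was exhausted without finding the target.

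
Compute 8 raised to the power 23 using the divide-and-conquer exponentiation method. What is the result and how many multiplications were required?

Computing 8^23 by squaring (build up from 8^1; each line after the first costs one multiplication):

8^1 = 8
8^2 = (8^1)^2 = 8^2 = 64
8^4 = (8^2)^2 = 64^2 = 4096
8^5 = 8 * 8^4 = 8 * 4096 = 32768
8^10 = (8^5)^2 = 32768^2 = 1073741824
8^11 = 8 * 8^10 = 8 * 1073741824 = 8589934592
8^22 = (8^11)^2 = 8589934592^2 = 73786976294838206464
8^23 = 8 * 8^22 = 8 * 73786976294838206464 = 590295810358705651712

Result: 590295810358705651712
Multiplications needed: 7 (7 lines after 8^1)

8^23 = 590295810358705651712. Using exponentiation by squaring, this requires 7 multiplications. The key idea: if the exponent is even, square the half-power; if odd, multiply by the base once.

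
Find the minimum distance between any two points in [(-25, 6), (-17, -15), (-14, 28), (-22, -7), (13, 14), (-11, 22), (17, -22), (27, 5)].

Computing all pairwise distances among 8 points:

d((-25, 6), (-17, -15)) = 22.4722
d((-25, 6), (-14, 28)) = 24.5967
d((-25, 6), (-22, -7)) = 13.3417
d((-25, 6), (13, 14)) = 38.833
d((-25, 6), (-11, 22)) = 21.2603
d((-25, 6), (17, -22)) = 50.4777
d((-25, 6), (27, 5)) = 52.0096
d((-17, -15), (-14, 28)) = 43.1045
d((-17, -15), (-22, -7)) = 9.434
d((-17, -15), (13, 14)) = 41.7253
d((-17, -15), (-11, 22)) = 37.4833
d((-17, -15), (17, -22)) = 34.7131
d((-17, -15), (27, 5)) = 48.3322
d((-14, 28), (-22, -7)) = 35.9026
d((-14, 28), (13, 14)) = 30.4138
d((-14, 28), (-11, 22)) = 6.7082 <-- minimum
d((-14, 28), (17, -22)) = 58.8303
d((-14, 28), (27, 5)) = 47.0106
d((-22, -7), (13, 14)) = 40.8167
d((-22, -7), (-11, 22)) = 31.0161
d((-22, -7), (17, -22)) = 41.7852
d((-22, -7), (27, 5)) = 50.448
d((13, 14), (-11, 22)) = 25.2982
d((13, 14), (17, -22)) = 36.2215
d((13, 14), (27, 5)) = 16.6433
d((-11, 22), (17, -22)) = 52.1536
d((-11, 22), (27, 5)) = 41.6293
d((17, -22), (27, 5)) = 28.7924

Closest pair: (-14, 28) and (-11, 22) with distance 6.7082

The closest pair is (-14, 28) and (-11, 22) with Euclidean distance 6.7082. For 8 points, brute-force pairwise comparison is shown above. For large n, the divide-and-conquer algorithm (sort by x, recurse on halves, check the dividing strip) achieves O(n log n).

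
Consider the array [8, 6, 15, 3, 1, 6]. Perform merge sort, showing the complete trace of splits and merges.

Merge sort trace:

Split: [8, 6, 15, 3, 1, 6] -> [8, 6, 15] and [3, 1, 6]
  Split: [8, 6, 15] -> [8] and [6, 15]
    Split: [6, 15] -> [6] and [15]
    Merge: [6] + [15] -> [6, 15]
  Merge: [8] + [6, 15] -> [6, 8, 15]
  Split: [3, 1, 6] -> [3] and [1, 6]
    Split: [1, 6] -> [1] and [6]
    Merge: [1] + [6] -> [1, 6]
  Merge: [3] + [1, 6] -> [1, 3, 6]
Merge: [6, 8, 15] + [1, 3, 6] -> [1, 3, 6, 6, 8, 15]

Final sorted array: [1, 3, 6, 6, 8, 15]

The merge sort proceeds by recursively splitting the array and merging sorted halves.
After all merges, the sorted array is [1, 3, 6, 6, 8, 15].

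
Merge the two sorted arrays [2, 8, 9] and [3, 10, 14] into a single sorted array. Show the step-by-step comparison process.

Merging process:

Compare 2 vs 3: take 2 from left. Merged: [2]
Compare 8 vs 3: take 3 from right. Merged: [2, 3]
Compare 8 vs 10: take 8 from left. Merged: [2, 3, 8]
Compare 9 vs 10: take 9 from left. Merged: [2, 3, 8, 9]
Append remaining from right: [10, 14]. Merged: [2, 3, 8, 9, 10, 14]

Final merged array: [2, 3, 8, 9, 10, 14]
Total comparisons: 4

The merged array is [2, 3, 8, 9, 10, 14], requiring 4 comparisons. The merge step runs in O(n) time where n is the total number of elements.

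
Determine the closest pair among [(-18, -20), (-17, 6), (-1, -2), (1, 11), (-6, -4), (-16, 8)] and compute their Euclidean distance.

Computing all pairwise distances among 6 points:

d((-18, -20), (-17, 6)) = 26.0192
d((-18, -20), (-1, -2)) = 24.7588
d((-18, -20), (1, 11)) = 36.3593
d((-18, -20), (-6, -4)) = 20.0
d((-18, -20), (-16, 8)) = 28.0713
d((-17, 6), (-1, -2)) = 17.8885
d((-17, 6), (1, 11)) = 18.6815
d((-17, 6), (-6, -4)) = 14.8661
d((-17, 6), (-16, 8)) = 2.2361 <-- minimum
d((-1, -2), (1, 11)) = 13.1529
d((-1, -2), (-6, -4)) = 5.3852
d((-1, -2), (-16, 8)) = 18.0278
d((1, 11), (-6, -4)) = 16.5529
d((1, 11), (-16, 8)) = 17.2627
d((-6, -4), (-16, 8)) = 15.6205

Closest pair: (-17, 6) and (-16, 8) with distance 2.2361

The closest pair is (-17, 6) and (-16, 8) with Euclidean distance 2.2361. For 6 points, brute-force pairwise comparison is shown above. For large n, the divide-and-conquer algorithm (sort by x, recurse on halves, check the dividing strip) achieves O(n log n).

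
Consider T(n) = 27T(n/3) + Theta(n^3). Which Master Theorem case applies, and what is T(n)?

Master Theorem for T(n) = 27T(n/3) + O(n^3):

a = 27, b = 3, c = 3
log_b(a) = log_3(27) = 3.0000

Case 2: c = 3 = log_3(27) = 3.0000
T(n) = O(n^3 log n) = O(n^3 log n)

For T(n) = 27T(n/3) + O(n^3): log_3(27) = 3.0000. This is Case 2 of the Master Theorem (c = log_b(a), equal work at all levels), giving O(n^3 log n).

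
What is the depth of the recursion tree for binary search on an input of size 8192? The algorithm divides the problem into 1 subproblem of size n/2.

For divide and conquer with division factor 2:

Problem sizes at each level:
Level 0: 8192
Level 1: 4096
Level 2: 2048
Level 3: 1024
Level 4: 512
Level 5: 256
Level 6: 128
Level 7: 64
Level 8: 32
Level 9: 16
Level 10: 8
Level 11: 4
Level 12: 2
Level 13: 1

The root is level 0 and the size-1 base case is level 13 (the tree spans levels 0 through 13, i.e. 14 levels counting the root), so the depth is the number of divisions: log_2(8192) = 13

The recursion tree depth is log_2(8192) = 13. At each level, the problem size is divided by 2, so it takes 13 divisions to reduce to a base case of size 1. The algorithm makes 1 recursive call at each level.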